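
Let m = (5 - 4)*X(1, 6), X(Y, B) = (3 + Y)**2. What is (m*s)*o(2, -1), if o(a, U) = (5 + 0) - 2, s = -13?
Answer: -624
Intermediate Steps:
o(a, U) = 3 (o(a, U) = 5 - 2 = 3)
m = 16 (m = (5 - 4)*(3 + 1)**2 = 1*4**2 = 1*16 = 16)
(m*s)*o(2, -1) = (16*(-13))*3 = -208*3 = -624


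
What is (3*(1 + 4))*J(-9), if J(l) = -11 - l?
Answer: -30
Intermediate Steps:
(3*(1 + 4))*J(-9) = (3*(1 + 4))*(-11 - 1*(-9)) = (3*5)*(-11 + 9) = 15*(-2) = -30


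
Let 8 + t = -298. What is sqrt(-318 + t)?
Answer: 4*I*sqrt(39) ≈ 24.98*I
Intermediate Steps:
t = -306 (t = -8 - 298 = -306)
sqrt(-318 + t) = sqrt(-318 - 306) = sqrt(-624) = 4*I*sqrt(39)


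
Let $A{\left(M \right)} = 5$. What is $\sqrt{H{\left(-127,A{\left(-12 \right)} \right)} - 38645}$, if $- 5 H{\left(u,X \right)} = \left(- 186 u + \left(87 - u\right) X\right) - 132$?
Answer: $i \sqrt{43557} \approx 208.7 i$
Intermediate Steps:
$H{\left(u,X \right)} = \frac{132}{5} + \frac{186 u}{5} - \frac{X \left(87 - u\right)}{5}$ ($H{\left(u,X \right)} = - \frac{\left(- 186 u + \left(87 - u\right) X\right) - 132}{5} = - \frac{\left(- 186 u + X \left(87 - u\right)\right) - 132}{5} = - \frac{-132 - 186 u + X \left(87 - u\right)}{5} = \frac{132}{5} + \frac{186 u}{5} - \frac{X \left(87 - u\right)}{5}$)
$\sqrt{H{\left(-127,A{\left(-12 \right)} \right)} - 38645} = \sqrt{\left(\frac{132}{5} - 87 + \frac{186}{5} \left(-127\right) + \frac{1}{5} \cdot 5 \left(-127\right)\right) - 38645} = \sqrt{\left(\frac{132}{5} - 87 - \frac{23622}{5} - 127\right) - 38645} = \sqrt{-4912 - 38645} = \sqrt{-43557} = i \sqrt{43557}$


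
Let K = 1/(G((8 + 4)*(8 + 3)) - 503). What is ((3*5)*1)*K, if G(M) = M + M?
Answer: -15/239 ≈ -0.062762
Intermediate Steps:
G(M) = 2*M
K = -1/239 (K = 1/(2*((8 + 4)*(8 + 3)) - 503) = 1/(2*(12*11) - 503) = 1/(2*132 - 503) = 1/(264 - 503) = 1/(-239) = -1/239 ≈ -0.0041841)
((3*5)*1)*K = ((3*5)*1)*(-1/239) = (15*1)*(-1/239) = 15*(-1/239) = -15/239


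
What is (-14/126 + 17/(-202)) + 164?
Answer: 297797/1818 ≈ 163.80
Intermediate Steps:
(-14/126 + 17/(-202)) + 164 = (-14*1/126 + 17*(-1/202)) + 164 = (-1/9 - 17/202) + 164 = -355/1818 + 164 = 297797/1818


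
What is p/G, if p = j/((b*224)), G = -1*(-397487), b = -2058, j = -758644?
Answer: 189661/45809581776 ≈ 4.1402e-6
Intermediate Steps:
G = 397487
p = 189661/115248 (p = -758644/((-2058*224)) = -758644/(-460992) = -758644*(-1/460992) = 189661/115248 ≈ 1.6457)
p/G = (189661/115248)/397487 = (189661/115248)*(1/397487) = 189661/45809581776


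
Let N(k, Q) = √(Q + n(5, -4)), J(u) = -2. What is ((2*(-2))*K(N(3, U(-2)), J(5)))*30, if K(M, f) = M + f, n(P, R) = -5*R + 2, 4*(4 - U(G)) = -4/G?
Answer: 240 - 60*√102 ≈ -365.97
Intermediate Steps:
U(G) = 4 + 1/G (U(G) = 4 - (-1)/G = 4 + 1/G)
n(P, R) = 2 - 5*R
N(k, Q) = √(22 + Q) (N(k, Q) = √(Q + (2 - 5*(-4))) = √(Q + (2 + 20)) = √(Q + 22) = √(22 + Q))
((2*(-2))*K(N(3, U(-2)), J(5)))*30 = ((2*(-2))*(√(22 + (4 + 1/(-2))) - 2))*30 = -4*(√(22 + (4 - ½)) - 2)*30 = -4*(√(22 + 7/2) - 2)*30 = -4*(√(51/2) - 2)*30 = -4*(√102/2 - 2)*30 = -4*(-2 + √102/2)*30 = (8 - 2*√102)*30 = 240 - 60*√102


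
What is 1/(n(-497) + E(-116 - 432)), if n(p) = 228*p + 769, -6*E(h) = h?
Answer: -3/337367 ≈ -8.8924e-6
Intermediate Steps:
E(h) = -h/6
n(p) = 769 + 228*p
1/(n(-497) + E(-116 - 432)) = 1/((769 + 228*(-497)) - (-116 - 432)/6) = 1/((769 - 113316) - ⅙*(-548)) = 1/(-112547 + 274/3) = 1/(-337367/3) = -3/337367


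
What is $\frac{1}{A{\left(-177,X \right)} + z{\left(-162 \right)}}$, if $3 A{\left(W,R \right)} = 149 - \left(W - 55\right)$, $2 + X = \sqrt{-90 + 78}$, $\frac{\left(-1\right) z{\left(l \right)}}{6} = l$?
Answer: $\frac{1}{1099} \approx 0.00090992$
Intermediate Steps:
$z{\left(l \right)} = - 6 l$
$X = -2 + 2 i \sqrt{3}$ ($X = -2 + \sqrt{-90 + 78} = -2 + \sqrt{-12} = -2 + 2 i \sqrt{3} \approx -2.0 + 3.4641 i$)
$A{\left(W,R \right)} = 68 - \frac{W}{3}$ ($A{\left(W,R \right)} = \frac{149 - \left(W - 55\right)}{3} = \frac{149 - \left(-55 + W\right)}{3} = \frac{204 - W}{3} = 68 - \frac{W}{3}$)
$\frac{1}{A{\left(-177,X \right)} + z{\left(-162 \right)}} = \frac{1}{\left(68 - -59\right) - -972} = \frac{1}{\left(68 + 59\right) + 972} = \frac{1}{127 + 972} = \frac{1}{1099}$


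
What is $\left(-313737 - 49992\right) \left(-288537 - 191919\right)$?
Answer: $174755780424$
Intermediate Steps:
$\left(-313737 - 49992\right) \left(-288537 - 191919\right) = \left(-363729\right) \left(-480456\right) = 174755780424$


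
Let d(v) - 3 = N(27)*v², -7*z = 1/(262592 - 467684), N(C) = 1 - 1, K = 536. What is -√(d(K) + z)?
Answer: -√19084020123/79758 ≈ -1.7321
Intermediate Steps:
N(C) = 0
z = 1/1435644 (z = -1/(7*(262592 - 467684)) = -⅐/(-205092) = -⅐*(-1/205092) = 1/1435644 ≈ 6.9655e-7)
d(v) = 3 (d(v) = 3 + 0*v² = 3 + 0 = 3)
-√(d(K) + z) = -√(3 + 1/1435644) = -√(4306933/1435644) = -√19084020123/79758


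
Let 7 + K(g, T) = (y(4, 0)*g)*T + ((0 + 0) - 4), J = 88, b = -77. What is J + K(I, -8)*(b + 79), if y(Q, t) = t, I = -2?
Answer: 66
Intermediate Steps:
K(g, T) = -11 (K(g, T) = -7 + ((0*g)*T + ((0 + 0) - 4)) = -7 + (0*T + (0 - 4)) = -7 + (0 - 4) = -7 - 4 = -11)
J + K(I, -8)*(b + 79) = 88 - 11*(-77 + 79) = 88 - 11*2 = 88 - 22 = 66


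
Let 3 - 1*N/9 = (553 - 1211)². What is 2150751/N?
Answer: -716917/1298883 ≈ -0.55195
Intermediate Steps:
N = -3896649 (N = 27 - 9*(553 - 1211)² = 27 - 9*(-658)² = 27 - 9*432964 = 27 - 3896676 = -3896649)
2150751/N = 2150751/(-3896649) = 2150751*(-1/3896649) = -716917/1298883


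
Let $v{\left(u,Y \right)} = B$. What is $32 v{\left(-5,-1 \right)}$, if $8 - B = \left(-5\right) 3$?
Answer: $736$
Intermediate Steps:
$B = 23$ ($B = 8 - \left(-5\right) 3 = 8 - -15 = 8 + 15 = 23$)
$v{\left(u,Y \right)} = 23$
$32 v{\left(-5,-1 \right)} = 32 \cdot 23 = 736$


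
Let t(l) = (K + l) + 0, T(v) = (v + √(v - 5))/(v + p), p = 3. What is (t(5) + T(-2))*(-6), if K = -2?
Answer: -6 - 6*I*√7 ≈ -6.0 - 15.875*I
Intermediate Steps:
T(v) = (v + √(-5 + v))/(3 + v) (T(v) = (v + √(v - 5))/(v + 3) = (v + √(-5 + v))/(3 + v))
t(l) = -2 + l (t(l) = (-2 + l) + 0 = -2 + l)
(t(5) + T(-2))*(-6) = ((-2 + 5) + (-2 + √(-5 - 2))/(3 - 2))*(-6) = (3 + (-2 + √(-7))/1)*(-6) = (3 + 1*(-2 + I*√7))*(-6) = (3 + (-2 + I*√7))*(-6) = (1 + I*√7)*(-6) = -6 - 6*I*√7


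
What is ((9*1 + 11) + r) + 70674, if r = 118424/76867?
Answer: 5434154122/76867 ≈ 70696.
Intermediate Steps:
r = 118424/76867 (r = 118424*(1/76867) = 118424/76867 ≈ 1.5406)
((9*1 + 11) + r) + 70674 = ((9*1 + 11) + 118424/76867) + 70674 = ((9 + 11) + 118424/76867) + 70674 = (20 + 118424/76867) + 70674 = 1655764/76867 + 70674 = 5434154122/76867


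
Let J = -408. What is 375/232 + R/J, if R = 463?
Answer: 2849/5916 ≈ 0.48158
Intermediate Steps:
375/232 + R/J = 375/232 + 463/(-408) = 375*(1/232) + 463*(-1/408) = 375/232 - 463/408 = 2849/5916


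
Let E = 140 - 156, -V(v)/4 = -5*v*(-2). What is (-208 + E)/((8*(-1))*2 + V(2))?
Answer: 7/3 ≈ 2.3333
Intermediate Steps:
V(v) = -40*v (V(v) = -4*(-5*v)*(-2) = -40*v)
E = -16
(-208 + E)/((8*(-1))*2 + V(2)) = (-208 - 16)/((8*(-1))*2 - 40*2) = -224/(-8*2 - 80) = -224/(-16 - 80) = -224/(-96) = -224*(-1/96) = 7/3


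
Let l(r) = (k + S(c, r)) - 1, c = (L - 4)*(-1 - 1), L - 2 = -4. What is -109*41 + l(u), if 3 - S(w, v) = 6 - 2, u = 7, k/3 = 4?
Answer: -4459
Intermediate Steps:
k = 12 (k = 3*4 = 12)
L = -2 (L = 2 - 4 = -2)
c = 12 (c = (-2 - 4)*(-1 - 1) = -6*(-2) = 12)
S(w, v) = -1 (S(w, v) = 3 - (6 - 2) = 3 - 1*4 = 3 - 4 = -1)
l(r) = 10 (l(r) = (12 - 1) - 1 = 11 - 1 = 10)
-109*41 + l(u) = -109*41 + 10 = -4469 + 10 = -4459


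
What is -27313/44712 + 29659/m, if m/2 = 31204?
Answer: -23652281/174399156 ≈ -0.13562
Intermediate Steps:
m = 62408 (m = 2*31204 = 62408)
-27313/44712 + 29659/m = -27313/44712 + 29659/62408 = -23652281/174399156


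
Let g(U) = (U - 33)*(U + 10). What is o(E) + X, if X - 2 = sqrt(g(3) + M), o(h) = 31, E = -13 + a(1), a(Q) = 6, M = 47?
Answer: 33 + 7*I*sqrt(7) ≈ 33.0 + 18.52*I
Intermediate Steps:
g(U) = (-33 + U)*(10 + U)
E = -7 (E = -13 + 6 = -7)
X = 2 + 7*I*sqrt(7) (X = 2 + sqrt((-330 + 3**2 - 23*3) + 47) = 2 + sqrt((-330 + 9 - 69) + 47) = 2 + sqrt(-390 + 47) = 2 + sqrt(-343) = 2 + 7*I*sqrt(7) ≈ 2.0 + 18.52*I)
o(E) + X = 31 + (2 + 7*I*sqrt(7)) = 33 + 7*I*sqrt(7)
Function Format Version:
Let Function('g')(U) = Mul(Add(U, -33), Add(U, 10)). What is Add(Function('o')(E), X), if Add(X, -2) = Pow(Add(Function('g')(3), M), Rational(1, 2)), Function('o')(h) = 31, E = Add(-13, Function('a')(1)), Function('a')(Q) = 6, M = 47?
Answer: Add(33, Mul(7, I, Pow(7, Rational(1, 2)))) ≈ Add(33.000, Mul(18.520, I))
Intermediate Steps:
Function('g')(U) = Mul(Add(-33, U), Add(10, U))
E = -7 (E = Add(-13, 6) = -7)
X = Add(2, Mul(7, I, Pow(7, Rational(1, 2)))) (X = Add(2, Pow(Add(Add(-330, Pow(3, 2), Mul(-23, 3)), 47), Rational(1, 2))) = Add(2, Pow(Add(Add(-330, 9, -69), 47), Rational(1, 2))) = Add(2, Pow(Add(-390, 47), Rational(1, 2))) = Add(2, Pow(-343, Rational(1, 2))) = Add(2, Mul(7, I, Pow(7, Rational(1, 2)))) ≈ Add(2.0000, Mul(18.520, I)))
Add(Function('o')(E), X) = Add(31, Add(2, Mul(7, I, Pow(7, Rational(1, 2))))) = Add(33, Mul(7, I, Pow(7, Rational(1, 2))))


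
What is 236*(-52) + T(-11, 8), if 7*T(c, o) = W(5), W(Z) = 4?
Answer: -85900/7 ≈ -12271.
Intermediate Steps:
T(c, o) = 4/7 (T(c, o) = (⅐)*4 = 4/7)
236*(-52) + T(-11, 8) = 236*(-52) + 4/7 = -12272 + 4/7 = -85900/7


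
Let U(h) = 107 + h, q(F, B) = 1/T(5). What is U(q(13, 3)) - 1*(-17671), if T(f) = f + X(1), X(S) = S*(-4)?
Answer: 17779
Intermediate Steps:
X(S) = -4*S
T(f) = -4 + f (T(f) = f - 4*1 = f - 4 = -4 + f)
q(F, B) = 1 (q(F, B) = 1/(-4 + 5) = 1/1 = 1)
U(q(13, 3)) - 1*(-17671) = (107 + 1) - 1*(-17671) = 108 + 17671 = 17779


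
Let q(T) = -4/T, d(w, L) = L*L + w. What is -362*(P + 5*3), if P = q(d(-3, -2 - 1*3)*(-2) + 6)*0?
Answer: -5430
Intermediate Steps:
d(w, L) = w + L**2 (d(w, L) = L**2 + w = w + L**2)
P = 0 (P = -4/((-3 + (-2 - 1*3)**2)*(-2) + 6)*0 = -4/((-3 + (-2 - 3)**2)*(-2) + 6)*0 = -4/((-3 + (-5)**2)*(-2) + 6)*0 = -4/((-3 + 25)*(-2) + 6)*0 = -4/(22*(-2) + 6)*0 = -4/(-44 + 6)*0 = -4/(-38)*0 = -4*(-1/38)*0 = (2/19)*0 = 0)
-362*(P + 5*3) = -362*(0 + 5*3) = -362*(0 + 15) = -362*15 = -5430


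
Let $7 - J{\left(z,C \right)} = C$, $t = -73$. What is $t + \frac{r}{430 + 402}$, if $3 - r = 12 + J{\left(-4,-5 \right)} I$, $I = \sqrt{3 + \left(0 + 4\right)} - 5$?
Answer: $- \frac{60685}{832} - \frac{3 \sqrt{7}}{208} \approx -72.977$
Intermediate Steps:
$J{\left(z,C \right)} = 7 - C$
$I = -5 + \sqrt{7}$ ($I = \sqrt{3 + 4} - 5 = \sqrt{7} - 5 = -5 + \sqrt{7} \approx -2.3542$)
$r = 51 - 12 \sqrt{7}$ ($r = 3 - \left(12 + \left(7 - -5\right) \left(-5 + \sqrt{7}\right)\right) = 3 - \left(12 + \left(7 + 5\right) \left(-5 + \sqrt{7}\right)\right) = 3 - \left(12 + 12 \left(-5 + \sqrt{7}\right)\right) = 3 - \left(12 - \left(60 - 12 \sqrt{7}\right)\right) = 3 - \left(-48 + 12 \sqrt{7}\right) = 3 + \left(48 - 12 \sqrt{7}\right) = 51 - 12 \sqrt{7} \approx 19.251$)
$t + \frac{r}{430 + 402} = -73 + \frac{51 - 12 \sqrt{7}}{430 + 402} = -73 + \frac{51 - 12 \sqrt{7}}{832} = -73 + \left(\frac{51}{832} - \frac{3 \sqrt{7}}{208}\right) = - \frac{60685}{832} - \frac{3 \sqrt{7}}{208}$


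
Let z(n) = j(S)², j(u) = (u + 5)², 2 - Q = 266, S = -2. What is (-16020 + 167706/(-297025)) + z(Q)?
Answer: -4734449181/297025 ≈ -15940.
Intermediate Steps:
Q = -264 (Q = 2 - 1*266 = 2 - 266 = -264)
j(u) = (5 + u)²
z(n) = 81 (z(n) = ((5 - 2)²)² = (3²)² = 9² = 81)
(-16020 + 167706/(-297025)) + z(Q) = (-16020 + 167706/(-297025)) + 81 = (-16020 + 167706*(-1/297025)) + 81 = (-16020 - 167706/297025) + 81 = -4758508206/297025 + 81 = -4734449181/297025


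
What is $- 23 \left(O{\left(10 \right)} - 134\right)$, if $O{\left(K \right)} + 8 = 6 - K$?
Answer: $3358$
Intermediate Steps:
$O{\left(K \right)} = -2 - K$ ($O{\left(K \right)} = -8 - \left(-6 + K\right) = -2 - K$)
$- 23 \left(O{\left(10 \right)} - 134\right) = - 23 \left(\left(-2 - 10\right) - 134\right) = - 23 \left(-12 - 134\right) = \left(-23\right) \left(-146\right) = 3358$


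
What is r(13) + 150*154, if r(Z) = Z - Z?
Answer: 23100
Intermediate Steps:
r(Z) = 0
r(13) + 150*154 = 0 + 150*154 = 0 + 23100 = 23100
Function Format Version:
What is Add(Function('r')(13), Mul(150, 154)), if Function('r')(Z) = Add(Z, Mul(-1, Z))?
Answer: 23100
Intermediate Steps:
Function('r')(Z) = 0
Add(Function('r')(13), Mul(150, 154)) = Add(0, Mul(150, 154)) = Add(0, 23100) = 23100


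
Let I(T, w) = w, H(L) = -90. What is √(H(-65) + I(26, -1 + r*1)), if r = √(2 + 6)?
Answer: √(-91 + 2*√2) ≈ 9.39*I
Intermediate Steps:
r = 2*√2 (r = √8 = 2*√2 ≈ 2.8284)
√(H(-65) + I(26, -1 + r*1)) = √(-90 + (-1 + (2*√2)*1)) = √(-90 + (-1 + 2*√2)) = √(-91 + 2*√2)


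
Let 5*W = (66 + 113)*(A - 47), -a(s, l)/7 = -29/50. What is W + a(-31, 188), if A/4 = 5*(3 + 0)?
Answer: 23473/50 ≈ 469.46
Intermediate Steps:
A = 60 (A = 4*(5*(3 + 0)) = 4*(5*3) = 4*15 = 60)
a(s, l) = 203/50 (a(s, l) = -(-203)/50 = -7*(-29/50) = 203/50)
W = 2327/5 (W = ((66 + 113)*(60 - 47))/5 = (179*13)/5 = (1/5)*2327 = 2327/5 ≈ 465.40)
W + a(-31, 188) = 2327/5 + 203/50 = 23473/50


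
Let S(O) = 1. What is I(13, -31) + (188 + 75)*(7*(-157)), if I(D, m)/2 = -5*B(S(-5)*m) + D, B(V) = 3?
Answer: -289041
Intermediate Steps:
I(D, m) = -30 + 2*D (I(D, m) = 2*(-5*3 + D) = 2*(-15 + D) = -30 + 2*D)
I(13, -31) + (188 + 75)*(7*(-157)) = (-30 + 2*13) + (188 + 75)*(7*(-157)) = (-30 + 26) + 263*(-1099) = -4 - 289037 = -289041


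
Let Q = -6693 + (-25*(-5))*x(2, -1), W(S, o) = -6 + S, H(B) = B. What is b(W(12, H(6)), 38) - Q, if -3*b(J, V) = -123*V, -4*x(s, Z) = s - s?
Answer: 8251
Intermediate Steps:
x(s, Z) = 0 (x(s, Z) = -(s - s)/4 = -¼*0 = 0)
Q = -6693 (Q = -6693 - 25*(-5)*0 = -6693 + 125*0 = -6693 + 0 = -6693)
b(J, V) = 41*V (b(J, V) = -(-41)*V = 41*V)
b(W(12, H(6)), 38) - Q = 41*38 - 1*(-6693) = 1558 + 6693 = 8251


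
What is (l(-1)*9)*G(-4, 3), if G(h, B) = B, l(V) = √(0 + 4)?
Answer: 54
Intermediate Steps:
l(V) = 2 (l(V) = √4 = 2)
(l(-1)*9)*G(-4, 3) = (2*9)*3 = 18*3 = 54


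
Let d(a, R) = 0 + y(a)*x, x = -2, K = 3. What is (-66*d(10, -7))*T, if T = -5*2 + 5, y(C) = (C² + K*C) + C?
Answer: -92400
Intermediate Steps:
y(C) = C² + 4*C (y(C) = (C² + 3*C) + C = C² + 4*C)
T = -5 (T = -10 + 5 = -5)
d(a, R) = -2*a*(4 + a) (d(a, R) = 0 + (a*(4 + a))*(-2) = 0 - 2*a*(4 + a) = -2*a*(4 + a))
(-66*d(10, -7))*T = -(-132)*10*(4 + 10)*(-5) = -(-132)*10*14*(-5) = -66*(-280)*(-5) = 18480*(-5) = -92400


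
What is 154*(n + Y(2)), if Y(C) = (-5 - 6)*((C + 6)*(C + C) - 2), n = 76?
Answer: -39116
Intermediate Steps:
Y(C) = 22 - 22*C*(6 + C) (Y(C) = -11*((6 + C)*(2*C) - 2) = -11*(2*C*(6 + C) - 2) = -11*(-2 + 2*C*(6 + C)) = 22 - 22*C*(6 + C))
154*(n + Y(2)) = 154*(76 + (22 - 132*2 - 22*2²)) = 154*(76 + (22 - 264 - 22*4)) = 154*(76 + (22 - 264 - 88)) = 154*(76 - 330) = 154*(-254) = -39116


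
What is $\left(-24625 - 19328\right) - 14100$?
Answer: $-58053$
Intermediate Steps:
$\left(-24625 - 19328\right) - 14100 = -43953 - 14100 = -58053$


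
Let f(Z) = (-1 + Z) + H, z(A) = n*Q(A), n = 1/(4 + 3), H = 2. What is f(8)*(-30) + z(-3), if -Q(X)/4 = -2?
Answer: -1882/7 ≈ -268.86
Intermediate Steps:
Q(X) = 8 (Q(X) = -4*(-2) = 8)
n = ⅐ (n = 1/7 = ⅐ ≈ 0.14286)
z(A) = 8/7 (z(A) = (⅐)*8 = 8/7)
f(Z) = 1 + Z (f(Z) = (-1 + Z) + 2 = 1 + Z)
f(8)*(-30) + z(-3) = (1 + 8)*(-30) + 8/7 = 9*(-30) + 8/7 = -270 + 8/7 = -1882/7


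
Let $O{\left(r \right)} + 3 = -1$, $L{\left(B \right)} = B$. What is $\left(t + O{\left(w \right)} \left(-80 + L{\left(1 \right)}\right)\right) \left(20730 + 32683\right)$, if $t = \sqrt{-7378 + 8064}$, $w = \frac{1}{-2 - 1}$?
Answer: $16878508 + 373891 \sqrt{14} \approx 1.8277 \cdot 10^{7}$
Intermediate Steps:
$w = - \frac{1}{3}$ ($w = \frac{1}{-3} = - \frac{1}{3} \approx -0.33333$)
$O{\left(r \right)} = -4$ ($O{\left(r \right)} = -3 - 1 = -4$)
$t = 7 \sqrt{14}$ ($t = \sqrt{686} = 7 \sqrt{14} \approx 26.192$)
$\left(t + O{\left(w \right)} \left(-80 + L{\left(1 \right)}\right)\right) \left(20730 + 32683\right) = \left(7 \sqrt{14} - 4 \left(-80 + 1\right)\right) \left(20730 + 32683\right) = \left(7 \sqrt{14} - -316\right) 53413 = \left(7 \sqrt{14} + 316\right) 53413 = \left(316 + 7 \sqrt{14}\right) 53413 = 16878508 + 373891 \sqrt{14}$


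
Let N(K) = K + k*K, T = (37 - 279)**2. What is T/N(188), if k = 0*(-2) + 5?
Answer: 14641/282 ≈ 51.918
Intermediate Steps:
T = 58564 (T = (-242)**2 = 58564)
k = 5 (k = 0 + 5 = 5)
N(K) = 6*K (N(K) = K + 5*K = 6*K)
T/N(188) = 58564/((6*188)) = 58564/1128 = 58564*(1/1128) = 14641/282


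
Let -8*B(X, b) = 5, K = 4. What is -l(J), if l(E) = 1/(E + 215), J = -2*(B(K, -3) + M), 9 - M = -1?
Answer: -4/785 ≈ -0.0050955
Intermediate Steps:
M = 10 (M = 9 - 1*(-1) = 9 + 1 = 10)
B(X, b) = -5/8 (B(X, b) = -1/8*5 = -5/8)
J = -75/4 (J = -2*(-5/8 + 10) = -2*75/8 = -75/4 ≈ -18.750)
l(E) = 1/(215 + E)
-l(J) = -1/(215 - 75/4) = -1/785/4 = -1*4/785 = -4/785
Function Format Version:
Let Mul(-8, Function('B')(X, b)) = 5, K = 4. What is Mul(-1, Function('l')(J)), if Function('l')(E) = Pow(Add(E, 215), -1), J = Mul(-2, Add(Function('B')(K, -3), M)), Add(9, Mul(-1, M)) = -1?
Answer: Rational(-4, 785) ≈ -0.0050955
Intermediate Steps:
M = 10 (M = Add(9, Mul(-1, -1)) = Add(9, 1) = 10)
Function('B')(X, b) = Rational(-5, 8) (Function('B')(X, b) = Mul(Rational(-1, 8), 5) = Rational(-5, 8))
J = Rational(-75, 4) (J = Mul(-2, Add(Rational(-5, 8), 10)) = Mul(-2, Rational(75, 8)) = Rational(-75, 4) ≈ -18.750)
Function('l')(E) = Pow(Add(215, E), -1)
Mul(-1, Function('l')(J)) = Mul(-1, Pow(Add(215, Rational(-75, 4)), -1)) = Mul(-1, Pow(Rational(785, 4), -1)) = Mul(-1, Rational(4, 785)) = Rational(-4, 785)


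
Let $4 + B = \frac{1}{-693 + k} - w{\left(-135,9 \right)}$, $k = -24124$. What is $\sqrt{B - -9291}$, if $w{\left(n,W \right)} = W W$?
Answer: $\frac{\sqrt{5669823374917}}{24817} \approx 95.948$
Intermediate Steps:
$w{\left(n,W \right)} = W^{2}$
$B = - \frac{2109446}{24817}$ ($B = -4 + \left(\frac{1}{-693 - 24124} - 9^{2}\right) = -4 + \left(\frac{1}{-24817} - 81\right) = -4 - \frac{2010178}{24817} = - \frac{2109446}{24817} \approx -85.0$)
$\sqrt{B - -9291} = \sqrt{- \frac{2109446}{24817} - -9291} = \sqrt{- \frac{2109446}{24817} + \left(9360 - 69\right)} = \sqrt{- \frac{2109446}{24817} + 9291} = \sqrt{\frac{228465301}{24817}} = \frac{\sqrt{5669823374917}}{24817}$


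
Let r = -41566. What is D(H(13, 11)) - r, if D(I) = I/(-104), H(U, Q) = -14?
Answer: 2161439/52 ≈ 41566.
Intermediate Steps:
D(I) = -I/104 (D(I) = I*(-1/104) = -I/104)
D(H(13, 11)) - r = -1/104*(-14) - 1*(-41566) = 7/52 + 41566 = 2161439/52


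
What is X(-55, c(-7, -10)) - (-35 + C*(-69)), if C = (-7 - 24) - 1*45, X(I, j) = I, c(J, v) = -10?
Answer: -5264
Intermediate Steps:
C = -76 (C = -31 - 45 = -76)
X(-55, c(-7, -10)) - (-35 + C*(-69)) = -55 - (-35 - 76*(-69)) = -55 - (-35 + 5244) = -55 - 1*5209 = -55 - 5209 = -5264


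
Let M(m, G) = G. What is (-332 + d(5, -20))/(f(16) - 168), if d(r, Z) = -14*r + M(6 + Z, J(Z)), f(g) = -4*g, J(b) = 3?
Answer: 399/232 ≈ 1.7198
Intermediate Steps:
d(r, Z) = 3 - 14*r (d(r, Z) = -14*r + 3 = 3 - 14*r)
(-332 + d(5, -20))/(f(16) - 168) = (-332 + (3 - 14*5))/(-4*16 - 168) = (-332 + (3 - 70))/(-64 - 168) = (-332 - 67)/(-232) = -399*(-1/232) = 399/232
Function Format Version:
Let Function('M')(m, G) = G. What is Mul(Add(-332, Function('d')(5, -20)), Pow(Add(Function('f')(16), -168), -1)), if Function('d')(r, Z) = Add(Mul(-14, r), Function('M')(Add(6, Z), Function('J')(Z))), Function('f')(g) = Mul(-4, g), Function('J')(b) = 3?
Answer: Rational(399, 232) ≈ 1.7198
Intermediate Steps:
Function('d')(r, Z) = Add(3, Mul(-14, r)) (Function('d')(r, Z) = Add(Mul(-14, r), 3) = Add(3, Mul(-14, r)))
Mul(Add(-332, Function('d')(5, -20)), Pow(Add(Function('f')(16), -168), -1)) = Mul(Add(-332, Add(3, Mul(-14, 5))), Pow(Add(Mul(-4, 16), -168), -1)) = Mul(Add(-332, Add(3, -70)), Pow(Add(-64, -168), -1)) = Mul(Add(-332, -67), Pow(-232, -1)) = Mul(-399, Rational(-1, 232)) = Rational(399, 232)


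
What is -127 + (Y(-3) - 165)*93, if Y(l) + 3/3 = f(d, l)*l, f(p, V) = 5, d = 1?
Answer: -16960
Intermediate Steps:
Y(l) = -1 + 5*l
-127 + (Y(-3) - 165)*93 = -127 + ((-1 + 5*(-3)) - 165)*93 = -127 + ((-1 - 15) - 165)*93 = -127 + (-16 - 165)*93 = -127 - 181*93 = -127 - 16833 = -16960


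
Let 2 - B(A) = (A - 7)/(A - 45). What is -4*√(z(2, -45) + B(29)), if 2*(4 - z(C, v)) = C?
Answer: -√102 ≈ -10.100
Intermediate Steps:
B(A) = 2 - (-7 + A)/(-45 + A) (B(A) = 2 - (A - 7)/(A - 45) = 2 - (-7 + A)/(-45 + A))
z(C, v) = 4 - C/2
-4*√(z(2, -45) + B(29)) = -4*√((4 - ½*2) + (-83 + 29)/(-45 + 29)) = -4*√((4 - 1) - 54/(-16)) = -4*√(3 - 1/16*(-54)) = -4*√(3 + 27/8) = -√102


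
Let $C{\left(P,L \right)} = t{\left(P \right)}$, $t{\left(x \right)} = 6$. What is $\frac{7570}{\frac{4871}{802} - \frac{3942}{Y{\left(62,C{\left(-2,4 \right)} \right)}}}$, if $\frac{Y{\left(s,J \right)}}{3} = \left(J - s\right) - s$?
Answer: $\frac{358197260}{814303} \approx 439.88$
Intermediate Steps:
$C{\left(P,L \right)} = 6$
$Y{\left(s,J \right)} = - 6 s + 3 J$ ($Y{\left(s,J \right)} = 3 \left(\left(J - s\right) - s\right) = 3 \left(J - 2 s\right) = - 6 s + 3 J$)
$\frac{7570}{\frac{4871}{802} - \frac{3942}{Y{\left(62,C{\left(-2,4 \right)} \right)}}} = \frac{7570}{\frac{4871}{802} - \frac{3942}{\left(-6\right) 62 + 3 \cdot 6}} = \frac{7570}{4871 \cdot \frac{1}{802} - \frac{3942}{-372 + 18}} = \frac{7570}{\frac{4871}{802} - \frac{3942}{-354}} = \frac{7570}{\frac{4871}{802} - - \frac{657}{59}} = \frac{7570}{\frac{4871}{802} + \frac{657}{59}} = \frac{7570}{\frac{814303}{47318}} = 7570 \cdot \frac{47318}{814303} = \frac{358197260}{814303}$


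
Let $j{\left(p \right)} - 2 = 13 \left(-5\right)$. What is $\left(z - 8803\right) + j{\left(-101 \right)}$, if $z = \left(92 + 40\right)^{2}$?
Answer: $8558$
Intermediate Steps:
$j{\left(p \right)} = -63$ ($j{\left(p \right)} = 2 + 13 \left(-5\right) = 2 - 65 = -63$)
$z = 17424$ ($z = 132^{2} = 17424$)
$\left(z - 8803\right) + j{\left(-101 \right)} = \left(17424 - 8803\right) - 63 = 8621 - 63 = 8558$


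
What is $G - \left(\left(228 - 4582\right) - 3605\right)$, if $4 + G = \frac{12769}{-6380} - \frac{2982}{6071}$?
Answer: $\frac{308024310141}{38732980} \approx 7952.5$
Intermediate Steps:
$G = - \frac{251477679}{38732980}$ ($G = -4 + \left(\frac{12769}{-6380} - \frac{2982}{6071}\right) = -4 + \left(12769 \left(- \frac{1}{6380}\right) - \frac{2982}{6071}\right) = -4 - \frac{96545759}{38732980} = - \frac{251477679}{38732980} \approx -6.4926$)
$G - \left(\left(228 - 4582\right) - 3605\right) = - \frac{251477679}{38732980} - \left(\left(228 - 4582\right) - 3605\right) = - \frac{251477679}{38732980} - \left(-4354 - 3605\right) = - \frac{251477679}{38732980} - -7959 = - \frac{251477679}{38732980} + 7959 = \frac{308024310141}{38732980}$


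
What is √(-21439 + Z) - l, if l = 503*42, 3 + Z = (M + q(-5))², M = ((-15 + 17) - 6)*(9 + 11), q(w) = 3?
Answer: -21126 + I*√15513 ≈ -21126.0 + 124.55*I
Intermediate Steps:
M = -80 (M = (2 - 6)*20 = -4*20 = -80)
Z = 5926 (Z = -3 + (-80 + 3)² = -3 + (-77)² = -3 + 5929 = 5926)
l = 21126
√(-21439 + Z) - l = √(-21439 + 5926) - 1*21126 = √(-15513) - 21126 = I*√15513 - 21126 = -21126 + I*√15513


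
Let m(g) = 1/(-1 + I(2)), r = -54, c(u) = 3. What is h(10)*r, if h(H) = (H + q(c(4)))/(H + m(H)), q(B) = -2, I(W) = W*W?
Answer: -1296/31 ≈ -41.806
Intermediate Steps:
I(W) = W**2
m(g) = 1/3 (m(g) = 1/(-1 + 2**2) = 1/(-1 + 4) = 1/3)
h(H) = (-2 + H)/(1/3 + H) (h(H) = (H - 2)/(H + 1/3) = (-2 + H)/(1/3 + H))
h(10)*r = (3*(-2 + 10)/(1 + 3*10))*(-54) = (3*8/(1 + 30))*(-54) = (3*8/31)*(-54) = (3*(1/31)*8)*(-54) = (24/31)*(-54) = -1296/31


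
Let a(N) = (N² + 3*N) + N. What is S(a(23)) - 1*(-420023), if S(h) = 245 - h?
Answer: 419647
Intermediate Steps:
a(N) = N² + 4*N
S(a(23)) - 1*(-420023) = (245 - 23*(4 + 23)) - 1*(-420023) = (245 - 23*27) + 420023 = (245 - 1*621) + 420023 = (245 - 621) + 420023 = -376 + 420023 = 419647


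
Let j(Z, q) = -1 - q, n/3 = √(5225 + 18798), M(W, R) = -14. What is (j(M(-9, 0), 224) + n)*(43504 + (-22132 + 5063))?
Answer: -5947875 + 79305*√24023 ≈ 6.3439e+6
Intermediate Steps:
n = 3*√24023 (n = 3*√(5225 + 18798) = 3*√24023 ≈ 464.98)
(j(M(-9, 0), 224) + n)*(43504 + (-22132 + 5063)) = ((-1 - 1*224) + 3*√24023)*(43504 + (-22132 + 5063)) = ((-1 - 224) + 3*√24023)*(43504 - 17069) = (-225 + 3*√24023)*26435 = -5947875 + 79305*√24023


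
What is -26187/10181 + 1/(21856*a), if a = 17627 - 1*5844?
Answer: -6743918407195/2621905273888 ≈ -2.5721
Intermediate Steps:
a = 11783 (a = 17627 - 5844 = 11783)
-26187/10181 + 1/(21856*a) = -26187/10181 + 1/(21856*11783) = -26187*1/10181 + (1/21856)*(1/11783) = -26187/10181 + 1/257529248 = -6743918407195/2621905273888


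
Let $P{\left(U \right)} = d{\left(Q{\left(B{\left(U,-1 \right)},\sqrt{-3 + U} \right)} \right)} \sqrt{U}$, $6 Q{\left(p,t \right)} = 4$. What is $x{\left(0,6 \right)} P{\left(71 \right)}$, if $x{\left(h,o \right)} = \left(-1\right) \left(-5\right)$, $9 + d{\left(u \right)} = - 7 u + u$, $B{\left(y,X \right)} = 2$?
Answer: $- 65 \sqrt{71} \approx -547.7$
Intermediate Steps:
$Q{\left(p,t \right)} = \frac{2}{3}$ ($Q{\left(p,t \right)} = \frac{1}{6} \cdot 4 = \frac{2}{3}$)
$d{\left(u \right)} = -9 - 6 u$ ($d{\left(u \right)} = -9 + \left(- 7 u + u\right) = -9 - 6 u$)
$x{\left(h,o \right)} = 5$
$P{\left(U \right)} = - 13 \sqrt{U}$ ($P{\left(U \right)} = \left(-9 - 4\right) \sqrt{U} = - 13 \sqrt{U}$)
$x{\left(0,6 \right)} P{\left(71 \right)} = 5 \left(- 13 \sqrt{71}\right) = - 65 \sqrt{71}$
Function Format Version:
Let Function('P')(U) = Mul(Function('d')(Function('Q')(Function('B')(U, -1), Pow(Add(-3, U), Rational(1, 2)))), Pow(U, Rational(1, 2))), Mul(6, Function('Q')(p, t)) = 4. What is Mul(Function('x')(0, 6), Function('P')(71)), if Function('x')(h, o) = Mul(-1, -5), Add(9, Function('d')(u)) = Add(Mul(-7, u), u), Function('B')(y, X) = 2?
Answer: Mul(-65, Pow(71, Rational(1, 2))) ≈ -547.70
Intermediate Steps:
Function('Q')(p, t) = Rational(2, 3) (Function('Q')(p, t) = Mul(Rational(1, 6), 4) = Rational(2, 3))
Function('d')(u) = Add(-9, Mul(-6, u)) (Function('d')(u) = Add(-9, Add(Mul(-7, u), u)) = Add(-9, Mul(-6, u)))
Function('x')(h, o) = 5
Function('P')(U) = Mul(-13, Pow(U, Rational(1, 2))) (Function('P')(U) = Mul(Add(-9, Mul(-6, Rational(2, 3))), Pow(U, Rational(1, 2))) = Mul(Add(-9, -4), Pow(U, Rational(1, 2))) = Mul(-13, Pow(U, Rational(1, 2))))
Mul(Function('x')(0, 6), Function('P')(71)) = Mul(5, Mul(-13, Pow(71, Rational(1, 2)))) = Mul(-65, Pow(71, Rational(1, 2)))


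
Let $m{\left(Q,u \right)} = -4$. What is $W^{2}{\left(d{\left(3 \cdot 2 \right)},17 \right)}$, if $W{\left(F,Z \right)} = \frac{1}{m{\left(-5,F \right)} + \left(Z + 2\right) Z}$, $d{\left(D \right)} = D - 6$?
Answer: $\frac{1}{101761} \approx 9.827 \cdot 10^{-6}$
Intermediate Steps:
$d{\left(D \right)} = -6 + D$ ($d{\left(D \right)} = D - 6 = -6 + D$)
$W{\left(F,Z \right)} = \frac{1}{-4 + Z \left(2 + Z\right)}$ ($W{\left(F,Z \right)} = \frac{1}{-4 + \left(Z + 2\right) Z} = \frac{1}{-4 + \left(2 + Z\right) Z} = \frac{1}{-4 + Z \left(2 + Z\right)}$)
$W^{2}{\left(d{\left(3 \cdot 2 \right)},17 \right)} = \left(\frac{1}{-4 + 17^{2} + 2 \cdot 17}\right)^{2} = \left(\frac{1}{-4 + 289 + 34}\right)^{2} = \left(\frac{1}{319}\right)^{2} = \frac{1}{101761}$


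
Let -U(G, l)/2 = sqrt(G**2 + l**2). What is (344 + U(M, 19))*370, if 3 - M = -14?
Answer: 127280 - 3700*sqrt(26) ≈ 1.0841e+5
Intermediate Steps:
M = 17 (M = 3 - 1*(-14) = 3 + 14 = 17)
U(G, l) = -2*sqrt(G**2 + l**2)
(344 + U(M, 19))*370 = (344 - 2*sqrt(17**2 + 19**2))*370 = (344 - 2*sqrt(289 + 361))*370 = (344 - 10*sqrt(26))*370 = 127280 - 3700*sqrt(26)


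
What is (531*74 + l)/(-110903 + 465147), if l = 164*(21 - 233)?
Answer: 2263/177122 ≈ 0.012777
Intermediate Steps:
l = -34768 (l = 164*(-212) = -34768)
(531*74 + l)/(-110903 + 465147) = (531*74 - 34768)/(-110903 + 465147) = (39294 - 34768)/354244 = 4526*(1/354244) = 2263/177122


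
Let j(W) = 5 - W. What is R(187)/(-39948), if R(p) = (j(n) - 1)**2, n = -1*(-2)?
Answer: -1/9987 ≈ -0.00010013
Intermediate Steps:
n = 2
R(p) = 4 (R(p) = ((5 - 1*2) - 1)**2 = ((5 - 2) - 1)**2 = (3 - 1)**2 = 2**2 = 4)
R(187)/(-39948) = 4/(-39948) = 4*(-1/39948) = -1/9987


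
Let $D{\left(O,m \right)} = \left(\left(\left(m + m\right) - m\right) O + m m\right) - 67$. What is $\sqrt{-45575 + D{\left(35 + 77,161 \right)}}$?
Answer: $i \sqrt{1689} \approx 41.097 i$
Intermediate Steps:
$D{\left(O,m \right)} = -67 + m^{2} + O m$ ($D{\left(O,m \right)} = \left(\left(2 m - m\right) O + m^{2}\right) - 67 = \left(m O + m^{2}\right) - 67 = \left(O m + m^{2}\right) - 67 = \left(m^{2} + O m\right) - 67 = -67 + m^{2} + O m$)
$\sqrt{-45575 + D{\left(35 + 77,161 \right)}} = \sqrt{-45575 + \left(-67 + 161^{2} + \left(35 + 77\right) 161\right)} = \sqrt{-45575 + \left(-67 + 25921 + 112 \cdot 161\right)} = \sqrt{-45575 + \left(-67 + 25921 + 18032\right)} = \sqrt{-45575 + 43886} = \sqrt{-1689} = i \sqrt{1689}$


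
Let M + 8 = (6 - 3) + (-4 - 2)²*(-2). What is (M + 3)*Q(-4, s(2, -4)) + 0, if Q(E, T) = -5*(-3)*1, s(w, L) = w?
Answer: -1110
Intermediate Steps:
M = -77 (M = -8 + ((6 - 3) + (-4 - 2)²*(-2)) = -8 + (3 + (-6)²*(-2)) = -8 + (3 + 36*(-2)) = -8 + (3 - 72) = -8 - 69 = -77)
Q(E, T) = 15 (Q(E, T) = 15*1 = 15)
(M + 3)*Q(-4, s(2, -4)) + 0 = (-77 + 3)*15 + 0 = -74*15 + 0 = -1110 + 0 = -1110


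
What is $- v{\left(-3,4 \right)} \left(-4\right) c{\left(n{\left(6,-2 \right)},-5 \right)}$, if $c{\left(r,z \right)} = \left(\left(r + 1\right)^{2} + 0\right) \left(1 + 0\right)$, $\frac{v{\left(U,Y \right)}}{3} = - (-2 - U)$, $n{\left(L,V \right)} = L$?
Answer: $-588$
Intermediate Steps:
$v{\left(U,Y \right)} = 6 + 3 U$ ($v{\left(U,Y \right)} = 3 \left(- (-2 - U)\right) = 3 \left(2 + U\right) = 6 + 3 U$)
$c{\left(r,z \right)} = \left(1 + r\right)^{2}$ ($c{\left(r,z \right)} = \left(\left(1 + r\right)^{2} + 0\right) 1 = \left(1 + r\right)^{2} \cdot 1 = \left(1 + r\right)^{2}$)
$- v{\left(-3,4 \right)} \left(-4\right) c{\left(n{\left(6,-2 \right)},-5 \right)} = - \left(6 + 3 \left(-3\right)\right) \left(-4\right) \left(1 + 6\right)^{2} = - \left(6 - 9\right) \left(-4\right) 7^{2} = - \left(-3\right) \left(-4\right) 49 = - 12 \cdot 49 = \left(-1\right) 588 = -588$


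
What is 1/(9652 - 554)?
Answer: 1/9098 ≈ 0.00010991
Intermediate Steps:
1/(9652 - 554) = 1/9098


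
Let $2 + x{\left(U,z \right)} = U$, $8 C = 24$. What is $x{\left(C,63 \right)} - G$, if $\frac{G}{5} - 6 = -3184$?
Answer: $15891$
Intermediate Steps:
$C = 3$ ($C = \frac{1}{8} \cdot 24 = 3$)
$x{\left(U,z \right)} = -2 + U$
$G = -15890$ ($G = 30 + 5 \left(-3184\right) = 30 - 15920 = -15890$)
$x{\left(C,63 \right)} - G = \left(-2 + 3\right) - -15890 = 1 + 15890 = 15891$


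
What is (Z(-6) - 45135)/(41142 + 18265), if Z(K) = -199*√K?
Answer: -45135/59407 - 199*I*√6/59407 ≈ -0.75976 - 0.0082052*I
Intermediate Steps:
(Z(-6) - 45135)/(41142 + 18265) = (-199*I*√6 - 45135)/(41142 + 18265) = (-199*I*√6 - 45135)/59407 = (-199*I*√6 - 45135)*(1/59407) = (-45135 - 199*I*√6)*(1/59407) = -45135/59407 - 199*I*√6/59407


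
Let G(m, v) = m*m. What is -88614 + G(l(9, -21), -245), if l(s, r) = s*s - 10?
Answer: -83573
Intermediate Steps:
l(s, r) = -10 + s² (l(s, r) = s² - 10 = -10 + s²)
G(m, v) = m²
-88614 + G(l(9, -21), -245) = -88614 + (-10 + 9²)² = -88614 + (-10 + 81)² = -88614 + 71² = -88614 + 5041 = -83573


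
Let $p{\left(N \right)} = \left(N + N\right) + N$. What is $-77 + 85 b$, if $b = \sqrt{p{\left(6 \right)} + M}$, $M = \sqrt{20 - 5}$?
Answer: $-77 + 85 \sqrt{18 + \sqrt{15}} \approx 320.53$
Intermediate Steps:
$M = \sqrt{15} \approx 3.873$
$p{\left(N \right)} = 3 N$ ($p{\left(N \right)} = 2 N + N = 3 N$)
$b = \sqrt{18 + \sqrt{15}}$ ($b = \sqrt{3 \cdot 6 + \sqrt{15}} = \sqrt{18 + \sqrt{15}} \approx 4.6769$)
$-77 + 85 b = -77 + 85 \sqrt{18 + \sqrt{15}}$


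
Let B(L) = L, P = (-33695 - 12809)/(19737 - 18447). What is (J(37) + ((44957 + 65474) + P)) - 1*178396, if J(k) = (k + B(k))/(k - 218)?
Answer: -7938830267/116745 ≈ -68002.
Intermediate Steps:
P = -23252/645 (P = -46504/1290 = -46504*1/1290 = -23252/645 ≈ -36.050)
J(k) = 2*k/(-218 + k) (J(k) = (k + k)/(k - 218) = (2*k)/(-218 + k) = 2*k/(-218 + k))
(J(37) + ((44957 + 65474) + P)) - 1*178396 = (2*37/(-218 + 37) + ((44957 + 65474) - 23252/645)) - 1*178396 = (2*37/(-181) + (110431 - 23252/645)) - 178396 = (2*37*(-1/181) + 71204743/645) - 178396 = (-74/181 + 71204743/645) - 178396 = 12888010753/116745 - 178396 = -7938830267/116745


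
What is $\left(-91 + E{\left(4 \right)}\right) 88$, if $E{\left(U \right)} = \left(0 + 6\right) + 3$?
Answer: $-7216$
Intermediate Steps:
$E{\left(U \right)} = 9$ ($E{\left(U \right)} = 6 + 3 = 9$)
$\left(-91 + E{\left(4 \right)}\right) 88 = \left(-91 + 9\right) 88 = \left(-82\right) 88 = -7216$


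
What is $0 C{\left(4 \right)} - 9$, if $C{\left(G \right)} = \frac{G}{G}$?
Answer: $-9$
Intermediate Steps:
$C{\left(G \right)} = 1$
$0 C{\left(4 \right)} - 9 = 0 \cdot 1 - 9 = 0 - 9 = -9$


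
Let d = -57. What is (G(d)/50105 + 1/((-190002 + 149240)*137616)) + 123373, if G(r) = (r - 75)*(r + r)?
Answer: 3152346722125074581/25551287950560 ≈ 1.2337e+5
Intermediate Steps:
G(r) = 2*r*(-75 + r) (G(r) = (-75 + r)*(2*r) = 2*r*(-75 + r))
(G(d)/50105 + 1/((-190002 + 149240)*137616)) + 123373 = ((2*(-57)*(-75 - 57))/50105 + 1/((-190002 + 149240)*137616)) + 123373 = ((2*(-57)*(-132))*(1/50105) + (1/137616)/(-40762)) + 123373 = (15048*(1/50105) - 1/40762*1/137616) + 123373 = (1368/4555 - 1/5609503392) + 123373 = 7673800635701/25551287950560 + 123373 = 3152346722125074581/25551287950560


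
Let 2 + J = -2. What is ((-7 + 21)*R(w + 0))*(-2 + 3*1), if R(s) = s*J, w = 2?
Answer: -112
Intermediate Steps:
J = -4 (J = -2 - 2 = -4)
R(s) = -4*s (R(s) = s*(-4) = -4*s)
((-7 + 21)*R(w + 0))*(-2 + 3*1) = ((-7 + 21)*(-4*(2 + 0)))*(-2 + 3*1) = (14*(-4*2))*(-2 + 3) = (14*(-8))*1 = -112*1 = -112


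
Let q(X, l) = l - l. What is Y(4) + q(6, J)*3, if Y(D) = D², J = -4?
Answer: 16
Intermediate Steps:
q(X, l) = 0
Y(4) + q(6, J)*3 = 4² + 0*3 = 16 + 0 = 16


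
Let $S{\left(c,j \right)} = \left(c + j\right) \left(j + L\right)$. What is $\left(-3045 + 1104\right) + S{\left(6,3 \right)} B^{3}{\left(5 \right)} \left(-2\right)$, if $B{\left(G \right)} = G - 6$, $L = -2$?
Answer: $-1923$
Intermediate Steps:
$B{\left(G \right)} = -6 + G$ ($B{\left(G \right)} = G - 6 = -6 + G$)
$S{\left(c,j \right)} = \left(-2 + j\right) \left(c + j\right)$ ($S{\left(c,j \right)} = \left(c + j\right) \left(j - 2\right) = \left(c + j\right) \left(-2 + j\right) = \left(-2 + j\right) \left(c + j\right)$)
$\left(-3045 + 1104\right) + S{\left(6,3 \right)} B^{3}{\left(5 \right)} \left(-2\right) = \left(-3045 + 1104\right) + \left(3^{2} - 12 - 6 + 6 \cdot 3\right) \left(-6 + 5\right)^{3} \left(-2\right) = -1941 + \left(9 - 12 - 6 + 18\right) \left(-1\right)^{3} \left(-2\right) = -1941 + 9 \left(-1\right) \left(-2\right) = -1941 - -18 = -1941 + 18 = -1923$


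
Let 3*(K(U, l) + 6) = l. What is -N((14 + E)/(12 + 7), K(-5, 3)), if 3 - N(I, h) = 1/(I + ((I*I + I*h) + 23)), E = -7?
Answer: -23099/7820 ≈ -2.9538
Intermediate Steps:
K(U, l) = -6 + l/3
N(I, h) = 3 - 1/(23 + I + I² + I*h) (N(I, h) = 3 - 1/(I + ((I*I + I*h) + 23)) = 3 - 1/(I + ((I² + I*h) + 23)) = 3 - 1/(I + (23 + I² + I*h)) = 3 - 1/(23 + I + I² + I*h))
-N((14 + E)/(12 + 7), K(-5, 3)) = -(68 + 3*((14 - 7)/(12 + 7)) + 3*((14 - 7)/(12 + 7))² + 3*((14 - 7)/(12 + 7))*(-6 + (⅓)*3))/(23 + (14 - 7)/(12 + 7) + ((14 - 7)/(12 + 7))² + ((14 - 7)/(12 + 7))*(-6 + (⅓)*3)) = -(68 + 3*(7/19) + 3*(7/19)² + 3*(7/19)*(-6 + 1))/(23 + 7/19 + (7/19)² + (7/19)*(-6 + 1)) = -(68 + 3*(7*(1/19)) + 3*(7*(1/19))² + 3*(7*(1/19))*(-5))/(23 + 7*(1/19) + (7*(1/19))² + (7*(1/19))*(-5)) = -(68 + 3*(7/19) + 3*(7/19)² + 3*(7/19)*(-5))/(23 + 7/19 + (7/19)² + (7/19)*(-5)) = -(68 + 21/19 + 3*(49/361) - 105/19)/(23 + 7/19 + 49/361 - 35/19) = -(68 + 21/19 + 147/361 - 105/19)/7820/361 = -361*23099/(7820*361) = -1*23099/7820 = -23099/7820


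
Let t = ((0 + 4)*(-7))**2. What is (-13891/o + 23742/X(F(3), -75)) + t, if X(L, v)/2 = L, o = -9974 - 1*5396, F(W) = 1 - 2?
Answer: -5875631/530 ≈ -11086.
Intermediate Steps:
F(W) = -1
o = -15370 (o = -9974 - 5396 = -15370)
X(L, v) = 2*L
t = 784 (t = (4*(-7))**2 = (-28)**2 = 784)
(-13891/o + 23742/X(F(3), -75)) + t = (-13891/(-15370) + 23742/((2*(-1)))) + 784 = (-13891*(-1/15370) + 23742/(-2)) + 784 = (479/530 + 23742*(-1/2)) + 784 = (479/530 - 11871) + 784 = -6291151/530 + 784 = -5875631/530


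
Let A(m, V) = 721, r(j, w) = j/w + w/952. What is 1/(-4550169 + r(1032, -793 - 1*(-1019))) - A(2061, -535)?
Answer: -176460591172215/244744231787 ≈ -721.00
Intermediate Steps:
r(j, w) = w/952 + j/w (r(j, w) = j/w + w*(1/952) = j/w + w/952 = w/952 + j/w)
1/(-4550169 + r(1032, -793 - 1*(-1019))) - A(2061, -535) = 1/(-4550169 + ((-793 - 1*(-1019))/952 + 1032/(-793 - 1*(-1019)))) - 1*721 = 1/(-4550169 + ((-793 + 1019)/952 + 1032/(-793 + 1019))) - 721 = 1/(-4550169 + ((1/952)*226 + 1032/226)) - 721 = 1/(-4550169 + (113/476 + 1032*(1/226))) - 721 = 1/(-4550169 + (113/476 + 516/113)) - 721 = 1/(-4550169 + 258385/53788) - 721 = 1/(-244744231787/53788) - 721 = -53788/244744231787 - 721 = -176460591172215/244744231787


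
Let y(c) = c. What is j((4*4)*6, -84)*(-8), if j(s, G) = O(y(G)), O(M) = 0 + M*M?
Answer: -56448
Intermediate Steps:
O(M) = M² (O(M) = 0 + M² = M²)
j(s, G) = G²
j((4*4)*6, -84)*(-8) = (-84)²*(-8) = 7056*(-8) = -56448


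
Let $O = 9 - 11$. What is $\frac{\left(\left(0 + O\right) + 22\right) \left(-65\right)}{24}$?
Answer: $- \frac{325}{6} \approx -54.167$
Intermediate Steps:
$O = -2$ ($O = 9 - 11 = -2$)
$\frac{\left(\left(0 + O\right) + 22\right) \left(-65\right)}{24} = \frac{\left(\left(0 - 2\right) + 22\right) \left(-65\right)}{24} = \left(-2 + 22\right) \left(-65\right) \frac{1}{24} = 20 \left(-65\right) \frac{1}{24} = \left(-1300\right) \frac{1}{24} = - \frac{325}{6}$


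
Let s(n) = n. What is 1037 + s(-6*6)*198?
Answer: -6091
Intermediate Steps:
1037 + s(-6*6)*198 = 1037 - 6*6*198 = 1037 - 36*198 = 1037 - 7128 = -6091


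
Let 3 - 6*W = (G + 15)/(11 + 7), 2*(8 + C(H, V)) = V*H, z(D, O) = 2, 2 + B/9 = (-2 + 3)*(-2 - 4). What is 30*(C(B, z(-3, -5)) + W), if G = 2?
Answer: -43015/18 ≈ -2389.7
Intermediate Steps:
B = -72 (B = -18 + 9*((-2 + 3)*(-2 - 4)) = -18 + 9*(1*(-6)) = -18 + 9*(-6) = -18 - 54 = -72)
C(H, V) = -8 + H*V/2 (C(H, V) = -8 + (V*H)/2 = -8 + (H*V)/2 = -8 + H*V/2)
W = 37/108 (W = 1/2 - (2 + 15)/(6*(11 + 7)) = 1/2 - 17/(6*18) = 1/2 - 1/6*17/18 = 1/2 - 17/108 = 37/108 ≈ 0.34259)
30*(C(B, z(-3, -5)) + W) = 30*((-8 + (1/2)*(-72)*2) + 37/108) = 30*((-8 - 72) + 37/108) = 30*(-80 + 37/108) = 30*(-8603/108) = -43015/18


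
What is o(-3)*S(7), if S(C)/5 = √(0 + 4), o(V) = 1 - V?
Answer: 40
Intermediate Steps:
S(C) = 10 (S(C) = 5*√(0 + 4) = 5*√4 = 5*2 = 10)
o(-3)*S(7) = (1 - 1*(-3))*10 = (1 + 3)*10 = 4*10 = 40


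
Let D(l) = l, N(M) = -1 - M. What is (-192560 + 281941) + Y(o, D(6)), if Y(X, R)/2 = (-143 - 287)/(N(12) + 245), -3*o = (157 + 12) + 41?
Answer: 5183883/58 ≈ 89377.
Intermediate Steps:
o = -70 (o = -((157 + 12) + 41)/3 = -(169 + 41)/3 = -⅓*210 = -70)
Y(X, R) = -215/58 (Y(X, R) = 2*((-143 - 287)/((-1 - 1*12) + 245)) = 2*(-430/((-1 - 12) + 245)) = 2*(-430/(-13 + 245)) = 2*(-430/232) = 2*(-430*1/232) = 2*(-215/116) = -215/58)
(-192560 + 281941) + Y(o, D(6)) = (-192560 + 281941) - 215/58 = 89381 - 215/58 = 5183883/58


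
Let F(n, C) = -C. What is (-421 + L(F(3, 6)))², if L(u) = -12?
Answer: 187489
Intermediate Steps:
(-421 + L(F(3, 6)))² = (-421 - 12)² = (-433)² = 187489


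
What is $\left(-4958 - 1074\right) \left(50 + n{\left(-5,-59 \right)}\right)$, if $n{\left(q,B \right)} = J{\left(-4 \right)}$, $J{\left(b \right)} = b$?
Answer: $-277472$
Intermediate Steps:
$n{\left(q,B \right)} = -4$
$\left(-4958 - 1074\right) \left(50 + n{\left(-5,-59 \right)}\right) = \left(-4958 - 1074\right) \left(50 - 4\right) = \left(-6032\right) 46 = -277472$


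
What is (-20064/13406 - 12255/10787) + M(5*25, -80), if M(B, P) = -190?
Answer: -13928360039/72305261 ≈ -192.63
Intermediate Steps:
(-20064/13406 - 12255/10787) + M(5*25, -80) = (-20064/13406 - 12255/10787) - 190 = (-20064*1/13406 - 12255*1/10787) - 190 = (-10032/6703 - 12255/10787) - 190 = -190360449/72305261 - 190 = -13928360039/72305261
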